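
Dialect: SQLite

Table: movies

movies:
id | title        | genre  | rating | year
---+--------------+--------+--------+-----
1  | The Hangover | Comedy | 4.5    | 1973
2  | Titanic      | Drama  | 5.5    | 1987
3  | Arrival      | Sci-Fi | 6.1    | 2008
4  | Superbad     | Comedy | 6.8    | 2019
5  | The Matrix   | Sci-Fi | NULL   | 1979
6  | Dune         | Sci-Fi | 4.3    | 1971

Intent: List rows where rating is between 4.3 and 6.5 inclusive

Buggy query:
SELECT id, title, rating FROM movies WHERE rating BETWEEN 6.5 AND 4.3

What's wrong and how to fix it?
Bug: The bounds are reversed; BETWEEN a AND b requires a <= b to match anything

Fix: Write BETWEEN 4.3 AND 6.5

Corrected query:
SELECT id, title, rating FROM movies WHERE rating BETWEEN 4.3 AND 6.5

Result:
id | title        | rating
---+--------------+-------
1  | The Hangover | 4.5   
2  | Titanic      | 5.5   
3  | Arrival      | 6.1   
6  | Dune         | 4.3   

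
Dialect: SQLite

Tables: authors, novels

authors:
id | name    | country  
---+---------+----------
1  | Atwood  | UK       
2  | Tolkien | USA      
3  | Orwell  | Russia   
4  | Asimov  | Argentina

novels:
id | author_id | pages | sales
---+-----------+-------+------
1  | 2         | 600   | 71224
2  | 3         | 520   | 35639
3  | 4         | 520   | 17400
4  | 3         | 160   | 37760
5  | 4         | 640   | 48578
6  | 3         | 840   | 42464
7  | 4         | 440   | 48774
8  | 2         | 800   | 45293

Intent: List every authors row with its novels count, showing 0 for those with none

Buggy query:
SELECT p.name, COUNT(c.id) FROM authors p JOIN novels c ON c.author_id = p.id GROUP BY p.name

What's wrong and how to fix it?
Bug: INNER JOIN drops authors rows that have no matching novels rows

Fix: Switch to LEFT JOIN to retain unmatched parent rows

Corrected query:
SELECT p.name, COUNT(c.id) FROM authors p LEFT JOIN novels c ON c.author_id = p.id GROUP BY p.name

Result:
name    | COUNT(c.id)
--------+------------
Asimov  | 3          
Atwood  | 0          
Orwell  | 3          
Tolkien | 2          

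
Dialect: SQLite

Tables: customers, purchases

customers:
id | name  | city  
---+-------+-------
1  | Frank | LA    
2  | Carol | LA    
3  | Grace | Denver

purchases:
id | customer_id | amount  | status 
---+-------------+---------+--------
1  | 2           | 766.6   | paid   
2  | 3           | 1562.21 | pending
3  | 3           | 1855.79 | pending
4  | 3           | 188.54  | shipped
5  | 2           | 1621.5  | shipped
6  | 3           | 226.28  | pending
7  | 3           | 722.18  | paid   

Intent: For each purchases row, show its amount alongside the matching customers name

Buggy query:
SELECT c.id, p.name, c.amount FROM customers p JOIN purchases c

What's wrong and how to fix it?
Bug: JOIN with no ON clause produces a cartesian product; every purchases row pairs with every customers row

Fix: Add ON c.customer_id = p.id to the JOIN

Corrected query:
SELECT c.id, p.name, c.amount FROM customers p JOIN purchases c ON c.customer_id = p.id

Result:
id | name  | amount 
---+-------+--------
1  | Carol | 766.6  
2  | Grace | 1562.21
3  | Grace | 1855.79
4  | Grace | 188.54 
5  | Carol | 1621.5 
6  | Grace | 226.28 
7  | Grace | 722.18 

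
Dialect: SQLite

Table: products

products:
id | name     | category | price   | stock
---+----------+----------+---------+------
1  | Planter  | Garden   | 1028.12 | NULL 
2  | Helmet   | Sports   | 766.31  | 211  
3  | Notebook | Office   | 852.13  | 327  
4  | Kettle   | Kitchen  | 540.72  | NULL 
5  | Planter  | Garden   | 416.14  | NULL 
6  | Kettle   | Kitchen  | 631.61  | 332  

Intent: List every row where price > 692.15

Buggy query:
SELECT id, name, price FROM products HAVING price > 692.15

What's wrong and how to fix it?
Bug: This is a non-aggregate query (no GROUP BY, no aggregates), so in SQLite the HAVING clause is invalid here; a row-level condition belongs in WHERE

Fix: Replace HAVING with WHERE since the condition applies to individual rows

Corrected query:
SELECT id, name, price FROM products WHERE price > 692.15

Result:
id | name     | price  
---+----------+--------
1  | Planter  | 1028.12
2  | Helmet   | 766.31 
3  | Notebook | 852.13 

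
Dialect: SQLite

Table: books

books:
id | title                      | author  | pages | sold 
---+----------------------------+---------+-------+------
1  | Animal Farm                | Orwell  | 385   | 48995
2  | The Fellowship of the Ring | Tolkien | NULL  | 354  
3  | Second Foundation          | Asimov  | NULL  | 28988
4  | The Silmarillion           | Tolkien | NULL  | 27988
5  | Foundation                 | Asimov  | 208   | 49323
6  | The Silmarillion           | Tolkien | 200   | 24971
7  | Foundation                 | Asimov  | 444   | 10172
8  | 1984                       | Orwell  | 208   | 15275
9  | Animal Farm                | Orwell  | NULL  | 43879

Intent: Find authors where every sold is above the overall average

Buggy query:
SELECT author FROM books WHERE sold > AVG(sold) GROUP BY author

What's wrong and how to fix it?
Bug: AVG() is an aggregate; it can't sit directly in WHERE

Fix: Compute the overall average in a scalar subquery and compare each group's MIN against it in HAVING

Corrected query:
SELECT author FROM books GROUP BY author HAVING MIN(sold) > (SELECT AVG(sold) FROM books)

Result:
(no rows)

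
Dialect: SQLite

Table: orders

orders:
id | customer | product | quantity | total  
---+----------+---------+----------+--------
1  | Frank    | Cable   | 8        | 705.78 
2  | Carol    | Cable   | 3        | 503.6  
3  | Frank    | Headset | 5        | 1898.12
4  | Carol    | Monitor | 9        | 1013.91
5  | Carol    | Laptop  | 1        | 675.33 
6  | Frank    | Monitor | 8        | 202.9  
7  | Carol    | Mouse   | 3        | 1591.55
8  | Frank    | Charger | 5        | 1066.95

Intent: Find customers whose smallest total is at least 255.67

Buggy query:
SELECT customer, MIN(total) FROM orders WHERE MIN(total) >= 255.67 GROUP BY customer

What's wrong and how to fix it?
Bug: Aggregates like MIN are computed per group after WHERE runs

Fix: Replace WHERE with HAVING after the GROUP BY

Corrected query:
SELECT customer, MIN(total) FROM orders GROUP BY customer HAVING MIN(total) >= 255.67

Result:
customer | MIN(total)
---------+-----------
Carol    | 503.6     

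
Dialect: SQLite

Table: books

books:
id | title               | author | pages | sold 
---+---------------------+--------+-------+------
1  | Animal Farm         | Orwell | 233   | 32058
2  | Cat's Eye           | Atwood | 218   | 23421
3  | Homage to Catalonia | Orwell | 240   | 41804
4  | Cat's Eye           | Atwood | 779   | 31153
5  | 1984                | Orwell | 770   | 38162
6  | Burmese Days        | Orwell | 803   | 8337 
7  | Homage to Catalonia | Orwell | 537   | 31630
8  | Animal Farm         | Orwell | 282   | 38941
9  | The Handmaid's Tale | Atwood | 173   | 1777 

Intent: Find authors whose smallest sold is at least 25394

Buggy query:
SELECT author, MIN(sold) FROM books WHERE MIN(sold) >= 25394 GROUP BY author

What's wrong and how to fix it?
Bug: MIN() in WHERE is a misuse of aggregate

Fix: Replace WHERE with HAVING after the GROUP BY

Corrected query:
SELECT author, MIN(sold) FROM books GROUP BY author HAVING MIN(sold) >= 25394

Result:
(no rows)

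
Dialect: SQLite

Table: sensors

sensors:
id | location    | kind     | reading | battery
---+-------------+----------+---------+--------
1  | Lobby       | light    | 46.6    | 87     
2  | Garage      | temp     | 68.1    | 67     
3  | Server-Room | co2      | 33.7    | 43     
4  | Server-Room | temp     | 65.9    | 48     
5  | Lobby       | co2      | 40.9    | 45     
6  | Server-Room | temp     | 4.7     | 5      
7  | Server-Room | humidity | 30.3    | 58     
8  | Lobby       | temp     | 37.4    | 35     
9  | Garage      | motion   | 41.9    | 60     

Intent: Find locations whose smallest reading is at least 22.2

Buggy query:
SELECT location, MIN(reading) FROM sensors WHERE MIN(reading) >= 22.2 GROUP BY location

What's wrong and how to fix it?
Bug: MIN() in WHERE is a misuse of aggregate

Fix: Use HAVING for the per-group MIN condition

Corrected query:
SELECT location, MIN(reading) FROM sensors GROUP BY location HAVING MIN(reading) >= 22.2

Result:
location | MIN(reading)
---------+-------------
Garage   | 41.9        
Lobby    | 37.4        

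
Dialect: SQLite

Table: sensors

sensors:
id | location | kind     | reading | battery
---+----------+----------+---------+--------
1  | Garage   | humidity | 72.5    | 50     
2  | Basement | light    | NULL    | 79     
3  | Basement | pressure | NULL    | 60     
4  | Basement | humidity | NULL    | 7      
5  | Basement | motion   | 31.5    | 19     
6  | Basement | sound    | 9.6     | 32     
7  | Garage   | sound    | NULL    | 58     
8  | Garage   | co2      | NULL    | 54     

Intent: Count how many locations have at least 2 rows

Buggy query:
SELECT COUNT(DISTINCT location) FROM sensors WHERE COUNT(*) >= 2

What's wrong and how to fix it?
Bug: WHERE filters individual rows, not groups, so a group-level COUNT is invalid there

Fix: Group first with HAVING COUNT(*) >= 2, then COUNT the resulting groups

Corrected query:
SELECT COUNT(*) FROM (SELECT location FROM sensors GROUP BY location HAVING COUNT(*) >= 2)

Result:
COUNT(*)
--------
2       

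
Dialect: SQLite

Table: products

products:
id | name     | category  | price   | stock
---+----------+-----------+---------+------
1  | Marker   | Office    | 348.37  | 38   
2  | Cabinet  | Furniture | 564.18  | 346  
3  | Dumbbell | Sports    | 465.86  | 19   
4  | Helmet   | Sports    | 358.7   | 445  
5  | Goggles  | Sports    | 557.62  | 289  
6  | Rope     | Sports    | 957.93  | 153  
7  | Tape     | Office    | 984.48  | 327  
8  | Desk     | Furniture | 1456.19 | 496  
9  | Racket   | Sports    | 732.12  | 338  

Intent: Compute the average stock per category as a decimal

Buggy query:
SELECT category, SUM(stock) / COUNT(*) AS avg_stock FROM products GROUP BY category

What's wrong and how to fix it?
Bug: Both operands are integers, so '/' performs integer division and truncates

Fix: Cast one side to REAL so the division keeps the fractional part

Corrected query:
SELECT category, SUM(stock) * 1.0 / COUNT(*) AS avg_stock FROM products GROUP BY category

Result:
category  | avg_stock
----------+----------
Furniture | 421      
Office    | 182.5    
Sports    | 248.8    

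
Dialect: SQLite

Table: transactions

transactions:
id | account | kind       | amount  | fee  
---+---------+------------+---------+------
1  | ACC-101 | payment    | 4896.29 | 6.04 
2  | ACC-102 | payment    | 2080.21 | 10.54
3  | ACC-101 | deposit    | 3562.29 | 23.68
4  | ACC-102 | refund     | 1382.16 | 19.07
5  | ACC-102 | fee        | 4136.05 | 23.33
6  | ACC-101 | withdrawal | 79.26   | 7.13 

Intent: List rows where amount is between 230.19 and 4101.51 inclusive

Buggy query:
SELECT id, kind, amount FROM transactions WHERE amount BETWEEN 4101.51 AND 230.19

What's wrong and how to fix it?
Bug: BETWEEN expects the lower bound first; with 4101.51 AND 230.19 the range is empty

Fix: Swap the bounds so the smaller value comes first

Corrected query:
SELECT id, kind, amount FROM transactions WHERE amount BETWEEN 230.19 AND 4101.51

Result:
id | kind    | amount 
---+---------+--------
2  | payment | 2080.21
3  | deposit | 3562.29
4  | refund  | 1382.16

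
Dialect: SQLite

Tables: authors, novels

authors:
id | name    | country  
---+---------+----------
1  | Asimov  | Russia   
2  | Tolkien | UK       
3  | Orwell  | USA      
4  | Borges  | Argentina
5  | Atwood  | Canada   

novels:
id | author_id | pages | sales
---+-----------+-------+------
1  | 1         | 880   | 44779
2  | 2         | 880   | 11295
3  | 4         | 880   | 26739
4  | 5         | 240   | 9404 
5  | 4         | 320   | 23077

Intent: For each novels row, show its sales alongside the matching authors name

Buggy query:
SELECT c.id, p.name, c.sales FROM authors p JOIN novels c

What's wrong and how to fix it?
Bug: JOIN with no ON clause produces a cartesian product; every novels row pairs with every authors row

Fix: Specify the join condition linking the foreign key to the parent id

Corrected query:
SELECT c.id, p.name, c.sales FROM authors p JOIN novels c ON c.author_id = p.id

Result:
id | name    | sales
---+---------+------
1  | Asimov  | 44779
2  | Tolkien | 11295
3  | Borges  | 26739
4  | Atwood  | 9404 
5  | Borges  | 23077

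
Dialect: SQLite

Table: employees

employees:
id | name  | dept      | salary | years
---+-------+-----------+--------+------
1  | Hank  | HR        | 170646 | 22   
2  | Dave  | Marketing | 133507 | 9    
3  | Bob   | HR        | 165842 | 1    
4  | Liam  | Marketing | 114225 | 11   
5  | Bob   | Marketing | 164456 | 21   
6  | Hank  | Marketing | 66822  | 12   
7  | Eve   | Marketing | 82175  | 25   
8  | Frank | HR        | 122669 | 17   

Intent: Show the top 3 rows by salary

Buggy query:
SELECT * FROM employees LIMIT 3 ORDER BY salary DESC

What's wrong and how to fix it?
Bug: ORDER BY cannot follow LIMIT; LIMIT is the final clause

Fix: Swap the clauses: ORDER BY first, then LIMIT

Corrected query:
SELECT * FROM employees ORDER BY salary DESC LIMIT 3

Result:
id | name | dept      | salary | years
---+------+-----------+--------+------
1  | Hank | HR        | 170646 | 22   
3  | Bob  | HR        | 165842 | 1    
5  | Bob  | Marketing | 164456 | 21   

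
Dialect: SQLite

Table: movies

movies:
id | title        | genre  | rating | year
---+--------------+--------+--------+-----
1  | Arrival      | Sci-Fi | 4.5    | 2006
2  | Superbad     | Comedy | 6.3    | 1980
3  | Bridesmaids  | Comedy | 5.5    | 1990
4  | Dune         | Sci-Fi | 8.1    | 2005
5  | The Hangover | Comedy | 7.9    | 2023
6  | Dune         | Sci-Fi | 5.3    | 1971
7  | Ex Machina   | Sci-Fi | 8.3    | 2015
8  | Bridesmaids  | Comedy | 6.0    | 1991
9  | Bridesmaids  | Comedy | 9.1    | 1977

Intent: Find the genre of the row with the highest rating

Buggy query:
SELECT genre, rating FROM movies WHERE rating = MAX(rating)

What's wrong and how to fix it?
Bug: WHERE is evaluated per row; an aggregate over the whole table isn't defined there

Fix: Use a subquery: WHERE rating = (SELECT MAX(rating) FROM movies)

Corrected query:
SELECT genre, rating FROM movies WHERE rating = (SELECT MAX(rating) FROM movies)

Result:
genre  | rating
-------+-------
Comedy | 9.1   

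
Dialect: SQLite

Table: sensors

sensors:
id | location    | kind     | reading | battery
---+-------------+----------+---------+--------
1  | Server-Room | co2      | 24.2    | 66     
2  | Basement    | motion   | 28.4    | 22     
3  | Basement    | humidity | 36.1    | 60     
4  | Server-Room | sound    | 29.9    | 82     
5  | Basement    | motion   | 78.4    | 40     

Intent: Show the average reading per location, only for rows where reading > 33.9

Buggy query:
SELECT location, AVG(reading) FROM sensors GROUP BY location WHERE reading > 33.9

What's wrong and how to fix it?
Bug: Row-level WHERE must come before GROUP BY in the clause order

Fix: Move the WHERE clause before GROUP BY

Corrected query:
SELECT location, AVG(reading) FROM sensors WHERE reading > 33.9 GROUP BY location

Result:
location | AVG(reading)
---------+-------------
Basement | 57.25       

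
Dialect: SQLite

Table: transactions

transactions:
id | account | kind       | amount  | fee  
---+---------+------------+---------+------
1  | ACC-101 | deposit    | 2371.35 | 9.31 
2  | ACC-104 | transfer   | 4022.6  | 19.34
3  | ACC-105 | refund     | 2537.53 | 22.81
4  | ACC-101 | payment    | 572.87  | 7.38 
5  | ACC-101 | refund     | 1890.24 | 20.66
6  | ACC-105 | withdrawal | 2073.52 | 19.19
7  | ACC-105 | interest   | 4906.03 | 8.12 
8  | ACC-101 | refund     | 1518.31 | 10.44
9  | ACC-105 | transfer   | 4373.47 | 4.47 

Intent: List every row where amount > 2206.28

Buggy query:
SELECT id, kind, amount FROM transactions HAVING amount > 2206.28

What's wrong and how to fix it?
Bug: HAVING filters the output of aggregation, but this query has no GROUP BY and no aggregate functions, so SQLite rejects it (HAVING clause on a non-aggregate query); the condition here is per row

Fix: Replace HAVING with WHERE since the condition applies to individual rows

Corrected query:
SELECT id, kind, amount FROM transactions WHERE amount > 2206.28

Result:
id | kind     | amount 
---+----------+--------
1  | deposit  | 2371.35
2  | transfer | 4022.6 
3  | refund   | 2537.53
7  | interest | 4906.03
9  | transfer | 4373.47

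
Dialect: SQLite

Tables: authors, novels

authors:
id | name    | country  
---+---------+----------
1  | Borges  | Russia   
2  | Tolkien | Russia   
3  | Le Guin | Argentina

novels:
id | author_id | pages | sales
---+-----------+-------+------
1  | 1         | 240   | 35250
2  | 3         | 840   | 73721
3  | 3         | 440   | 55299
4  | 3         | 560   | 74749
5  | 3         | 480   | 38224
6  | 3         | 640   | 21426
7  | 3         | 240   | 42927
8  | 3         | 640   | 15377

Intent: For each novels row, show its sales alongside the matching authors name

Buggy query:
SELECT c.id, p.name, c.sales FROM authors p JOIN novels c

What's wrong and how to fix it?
Bug: JOIN with no ON clause produces a cartesian product; every novels row pairs with every authors row

Fix: Add ON c.author_id = p.id to the JOIN

Corrected query:
SELECT c.id, p.name, c.sales FROM authors p JOIN novels c ON c.author_id = p.id

Result:
id | name    | sales
---+---------+------
1  | Borges  | 35250
2  | Le Guin | 73721
3  | Le Guin | 55299
4  | Le Guin | 74749
5  | Le Guin | 38224
6  | Le Guin | 21426
7  | Le Guin | 42927
8  | Le Guin | 15377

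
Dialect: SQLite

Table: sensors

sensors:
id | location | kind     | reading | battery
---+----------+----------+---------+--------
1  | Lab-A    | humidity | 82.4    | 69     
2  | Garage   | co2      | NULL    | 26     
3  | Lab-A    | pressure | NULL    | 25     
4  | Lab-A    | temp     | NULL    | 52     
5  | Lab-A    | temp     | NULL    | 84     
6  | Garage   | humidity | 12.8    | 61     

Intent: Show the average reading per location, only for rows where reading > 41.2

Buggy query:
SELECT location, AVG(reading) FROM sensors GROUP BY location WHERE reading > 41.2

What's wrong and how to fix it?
Bug: Row-level WHERE must come before GROUP BY in the clause order

Fix: Move the WHERE clause before GROUP BY

Corrected query:
SELECT location, AVG(reading) FROM sensors WHERE reading > 41.2 GROUP BY location

Result:
location | AVG(reading)
---------+-------------
Lab-A    | 82.4        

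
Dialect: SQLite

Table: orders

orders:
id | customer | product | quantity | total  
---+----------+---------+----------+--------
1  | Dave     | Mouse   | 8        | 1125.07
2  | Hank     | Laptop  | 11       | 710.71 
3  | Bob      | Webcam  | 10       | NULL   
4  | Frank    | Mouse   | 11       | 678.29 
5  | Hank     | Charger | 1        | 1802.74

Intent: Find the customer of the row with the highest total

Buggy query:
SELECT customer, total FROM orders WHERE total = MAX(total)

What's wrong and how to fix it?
Bug: MAX(total) is an aggregate and cannot be used directly in WHERE

Fix: Wrap MAX in a scalar subquery so WHERE compares against a single value

Corrected query:
SELECT customer, total FROM orders WHERE total = (SELECT MAX(total) FROM orders)

Result:
customer | total  
---------+--------
Hank     | 1802.74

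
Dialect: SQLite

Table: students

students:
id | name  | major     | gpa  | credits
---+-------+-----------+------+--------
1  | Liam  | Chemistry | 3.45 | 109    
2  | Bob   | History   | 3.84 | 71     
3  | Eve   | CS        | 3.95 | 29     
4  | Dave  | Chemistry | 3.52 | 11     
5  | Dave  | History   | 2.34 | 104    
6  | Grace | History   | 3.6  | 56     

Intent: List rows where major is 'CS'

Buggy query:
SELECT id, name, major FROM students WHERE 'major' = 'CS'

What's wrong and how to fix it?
Bug: 'major' in single quotes is a string literal, not the column; the comparison is literal-vs-literal and never true

Fix: Remove the quotes around the column name (or use double quotes for an identifier)

Corrected query:
SELECT id, name, major FROM students WHERE major = 'CS'

Result:
id | name | major
---+------+------
3  | Eve  | CS   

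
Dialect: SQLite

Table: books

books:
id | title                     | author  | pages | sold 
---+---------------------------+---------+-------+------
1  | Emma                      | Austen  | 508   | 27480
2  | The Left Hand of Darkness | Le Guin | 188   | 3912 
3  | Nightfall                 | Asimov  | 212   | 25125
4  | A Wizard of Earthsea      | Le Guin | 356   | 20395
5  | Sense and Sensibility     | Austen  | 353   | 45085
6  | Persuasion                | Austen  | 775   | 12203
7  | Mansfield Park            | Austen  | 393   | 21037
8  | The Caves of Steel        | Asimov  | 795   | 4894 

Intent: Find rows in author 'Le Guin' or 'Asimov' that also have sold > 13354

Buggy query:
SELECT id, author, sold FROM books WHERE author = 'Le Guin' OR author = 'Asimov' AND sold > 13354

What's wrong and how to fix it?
Bug: AND binds tighter than OR, so this parses as author = 'Le Guin' OR (author = 'Asimov' AND sold > 13354)

Fix: Add parentheses around the OR so the AND applies to both alternatives

Corrected query:
SELECT id, author, sold FROM books WHERE (author = 'Le Guin' OR author = 'Asimov') AND sold > 13354

Result:
id | author  | sold 
---+---------+------
3  | Asimov  | 25125
4  | Le Guin | 20395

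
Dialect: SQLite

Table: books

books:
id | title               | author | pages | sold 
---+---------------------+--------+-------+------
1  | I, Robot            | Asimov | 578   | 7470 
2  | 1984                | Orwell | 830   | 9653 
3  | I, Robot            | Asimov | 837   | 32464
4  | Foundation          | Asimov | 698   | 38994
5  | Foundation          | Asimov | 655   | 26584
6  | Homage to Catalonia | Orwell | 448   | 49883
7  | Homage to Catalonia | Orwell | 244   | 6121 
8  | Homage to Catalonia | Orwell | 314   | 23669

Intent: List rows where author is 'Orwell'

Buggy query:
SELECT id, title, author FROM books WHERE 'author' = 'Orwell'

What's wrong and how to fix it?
Bug: Single quotes denote string literals in SQL; the column name is being compared as a constant string

Fix: Reference the column as author without single quotes

Corrected query:
SELECT id, title, author FROM books WHERE author = 'Orwell'

Result:
id | title               | author
---+---------------------+-------
2  | 1984                | Orwell
6  | Homage to Catalonia | Orwell
7  | Homage to Catalonia | Orwell
8  | Homage to Catalonia | Orwell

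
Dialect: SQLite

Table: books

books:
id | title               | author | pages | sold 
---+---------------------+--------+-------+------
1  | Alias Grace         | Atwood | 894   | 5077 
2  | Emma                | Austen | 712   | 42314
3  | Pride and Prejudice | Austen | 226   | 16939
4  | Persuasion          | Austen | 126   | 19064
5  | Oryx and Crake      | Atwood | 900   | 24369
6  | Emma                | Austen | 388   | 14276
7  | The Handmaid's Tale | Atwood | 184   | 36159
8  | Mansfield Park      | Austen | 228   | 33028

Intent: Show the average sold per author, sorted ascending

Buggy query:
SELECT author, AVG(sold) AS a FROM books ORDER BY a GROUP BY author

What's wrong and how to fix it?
Bug: ORDER BY appears before GROUP BY; SQL clause order requires GROUP BY first

Fix: Move ORDER BY to the end, after GROUP BY

Corrected query:
SELECT author, AVG(sold) AS a FROM books GROUP BY author ORDER BY a

Result:
author | a           
-------+-------------
Atwood | 21868.333333
Austen | 25124.2     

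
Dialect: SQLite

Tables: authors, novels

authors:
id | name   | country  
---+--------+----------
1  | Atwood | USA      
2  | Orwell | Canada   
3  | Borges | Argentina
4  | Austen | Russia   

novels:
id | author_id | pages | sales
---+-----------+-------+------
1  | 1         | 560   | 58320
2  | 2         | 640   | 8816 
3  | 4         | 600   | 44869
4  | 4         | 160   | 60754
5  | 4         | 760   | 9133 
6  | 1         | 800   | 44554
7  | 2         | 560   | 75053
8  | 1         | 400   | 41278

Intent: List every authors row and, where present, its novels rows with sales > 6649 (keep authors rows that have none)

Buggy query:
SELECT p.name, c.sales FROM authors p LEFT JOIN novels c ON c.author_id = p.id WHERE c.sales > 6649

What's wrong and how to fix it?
Bug: A WHERE condition on the right-hand table after LEFT JOIN drops unmatched parents

Fix: Put 'c.sales > 6649' in the JOIN's ON clause instead of WHERE

Corrected query:
SELECT p.name, c.sales FROM authors p LEFT JOIN novels c ON c.author_id = p.id AND c.sales > 6649

Result:
name   | sales
-------+------
Atwood | 41278
Atwood | 44554
Atwood | 58320
Orwell | 8816 
Orwell | 75053
Borges | NULL 
Austen | 9133 
Austen | 44869
Austen | 60754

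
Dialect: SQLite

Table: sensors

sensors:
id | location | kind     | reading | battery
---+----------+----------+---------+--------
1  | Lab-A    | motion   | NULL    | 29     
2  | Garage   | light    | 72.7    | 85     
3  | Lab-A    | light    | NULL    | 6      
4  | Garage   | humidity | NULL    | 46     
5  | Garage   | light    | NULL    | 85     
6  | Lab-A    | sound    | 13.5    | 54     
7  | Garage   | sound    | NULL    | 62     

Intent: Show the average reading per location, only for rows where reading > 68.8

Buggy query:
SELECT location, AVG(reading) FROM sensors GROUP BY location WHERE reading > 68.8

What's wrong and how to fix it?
Bug: WHERE cannot follow GROUP BY

Fix: Move the WHERE clause before GROUP BY

Corrected query:
SELECT location, AVG(reading) FROM sensors WHERE reading > 68.8 GROUP BY location

Result:
location | AVG(reading)
---------+-------------
Garage   | 72.7        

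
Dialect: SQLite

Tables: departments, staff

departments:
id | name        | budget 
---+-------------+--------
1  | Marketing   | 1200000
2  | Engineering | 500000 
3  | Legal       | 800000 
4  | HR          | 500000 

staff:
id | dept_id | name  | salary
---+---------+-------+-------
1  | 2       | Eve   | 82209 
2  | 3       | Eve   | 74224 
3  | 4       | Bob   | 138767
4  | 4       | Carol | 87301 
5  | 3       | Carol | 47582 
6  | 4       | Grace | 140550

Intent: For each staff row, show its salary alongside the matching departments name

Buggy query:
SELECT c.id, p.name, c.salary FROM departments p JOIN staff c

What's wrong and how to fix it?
Bug: JOIN with no ON clause produces a cartesian product; every staff row pairs with every departments row

Fix: Add ON c.dept_id = p.id to the JOIN

Corrected query:
SELECT c.id, p.name, c.salary FROM departments p JOIN staff c ON c.dept_id = p.id

Result:
id | name        | salary
---+-------------+-------
1  | Engineering | 82209 
2  | Legal       | 74224 
3  | HR          | 138767
4  | HR          | 87301 
5  | Legal       | 47582 
6  | HR          | 140550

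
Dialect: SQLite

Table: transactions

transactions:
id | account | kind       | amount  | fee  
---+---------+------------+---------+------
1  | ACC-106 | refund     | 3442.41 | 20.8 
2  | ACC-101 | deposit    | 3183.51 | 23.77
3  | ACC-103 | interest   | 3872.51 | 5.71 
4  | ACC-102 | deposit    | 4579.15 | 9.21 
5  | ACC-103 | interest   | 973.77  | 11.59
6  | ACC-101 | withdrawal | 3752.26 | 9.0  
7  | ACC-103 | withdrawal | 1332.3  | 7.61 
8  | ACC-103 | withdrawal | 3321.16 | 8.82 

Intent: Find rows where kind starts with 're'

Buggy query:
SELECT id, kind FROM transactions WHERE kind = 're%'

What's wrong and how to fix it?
Bug: Wildcards only work with LIKE; '=' treats '%' as a literal character

Fix: Replace '=' with LIKE so 're%' is treated as a pattern

Corrected query:
SELECT id, kind FROM transactions WHERE kind LIKE 're%'

Result:
id | kind  
---+-------
1  | refund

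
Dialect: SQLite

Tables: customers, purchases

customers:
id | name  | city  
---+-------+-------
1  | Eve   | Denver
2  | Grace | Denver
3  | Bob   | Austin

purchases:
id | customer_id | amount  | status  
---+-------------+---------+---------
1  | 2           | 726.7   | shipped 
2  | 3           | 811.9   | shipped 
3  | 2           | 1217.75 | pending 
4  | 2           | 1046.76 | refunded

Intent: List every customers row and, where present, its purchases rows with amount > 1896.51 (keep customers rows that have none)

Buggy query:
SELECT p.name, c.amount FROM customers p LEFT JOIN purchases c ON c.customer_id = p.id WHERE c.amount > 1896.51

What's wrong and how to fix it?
Bug: A WHERE condition on the right-hand table after LEFT JOIN drops unmatched parents

Fix: Put 'c.amount > 1896.51' in the JOIN's ON clause instead of WHERE

Corrected query:
SELECT p.name, c.amount FROM customers p LEFT JOIN purchases c ON c.customer_id = p.id AND c.amount > 1896.51

Result:
name  | amount
------+-------
Eve   | NULL  
Grace | NULL  
Bob   | NULL  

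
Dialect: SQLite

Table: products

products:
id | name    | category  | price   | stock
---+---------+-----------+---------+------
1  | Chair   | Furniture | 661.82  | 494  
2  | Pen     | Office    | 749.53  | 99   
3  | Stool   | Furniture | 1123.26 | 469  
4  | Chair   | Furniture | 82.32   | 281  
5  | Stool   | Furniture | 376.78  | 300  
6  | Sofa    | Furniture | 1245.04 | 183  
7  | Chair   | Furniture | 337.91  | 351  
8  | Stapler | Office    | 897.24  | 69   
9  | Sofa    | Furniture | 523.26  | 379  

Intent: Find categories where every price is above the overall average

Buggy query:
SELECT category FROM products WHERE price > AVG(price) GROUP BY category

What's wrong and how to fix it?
Bug: WHERE evaluates per row before aggregation, so AVG() is unavailable

Fix: Use a subquery for AVG and a HAVING MIN(...) filter so the condition holds for every row in the group

Corrected query:
SELECT category FROM products GROUP BY category HAVING MIN(price) > (SELECT AVG(price) FROM products)

Result:
category
--------
Office  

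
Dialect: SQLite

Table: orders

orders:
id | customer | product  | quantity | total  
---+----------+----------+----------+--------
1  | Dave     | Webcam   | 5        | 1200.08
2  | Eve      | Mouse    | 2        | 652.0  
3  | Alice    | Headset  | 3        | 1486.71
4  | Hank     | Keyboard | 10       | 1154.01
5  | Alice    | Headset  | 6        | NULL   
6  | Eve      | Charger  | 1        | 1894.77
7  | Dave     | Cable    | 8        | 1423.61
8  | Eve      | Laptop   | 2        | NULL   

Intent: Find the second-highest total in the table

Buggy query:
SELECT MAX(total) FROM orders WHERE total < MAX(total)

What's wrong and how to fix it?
Bug: The inner MAX is an aggregate inside WHERE, which is not allowed

Fix: Compute the overall MAX in a subquery, then take MAX of rows below it

Corrected query:
SELECT MAX(total) FROM orders WHERE total < (SELECT MAX(total) FROM orders)

Result:
MAX(total)
----------
1486.71   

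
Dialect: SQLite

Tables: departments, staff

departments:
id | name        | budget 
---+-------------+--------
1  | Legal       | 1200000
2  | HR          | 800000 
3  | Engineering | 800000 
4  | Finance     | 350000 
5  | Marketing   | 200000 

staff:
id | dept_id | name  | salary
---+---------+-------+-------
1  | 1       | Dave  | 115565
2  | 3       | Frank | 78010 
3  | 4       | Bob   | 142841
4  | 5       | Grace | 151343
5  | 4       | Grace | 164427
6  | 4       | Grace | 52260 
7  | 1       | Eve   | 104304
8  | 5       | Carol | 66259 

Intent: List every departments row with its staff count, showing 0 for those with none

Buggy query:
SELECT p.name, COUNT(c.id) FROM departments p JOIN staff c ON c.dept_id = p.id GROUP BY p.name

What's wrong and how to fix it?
Bug: INNER JOIN drops departments rows that have no matching staff rows

Fix: Switch to LEFT JOIN to retain unmatched parent rows

Corrected query:
SELECT p.name, COUNT(c.id) FROM departments p LEFT JOIN staff c ON c.dept_id = p.id GROUP BY p.name

Result:
name        | COUNT(c.id)
------------+------------
Engineering | 1          
Finance     | 3          
HR          | 0          
Legal       | 2          
Marketing   | 2          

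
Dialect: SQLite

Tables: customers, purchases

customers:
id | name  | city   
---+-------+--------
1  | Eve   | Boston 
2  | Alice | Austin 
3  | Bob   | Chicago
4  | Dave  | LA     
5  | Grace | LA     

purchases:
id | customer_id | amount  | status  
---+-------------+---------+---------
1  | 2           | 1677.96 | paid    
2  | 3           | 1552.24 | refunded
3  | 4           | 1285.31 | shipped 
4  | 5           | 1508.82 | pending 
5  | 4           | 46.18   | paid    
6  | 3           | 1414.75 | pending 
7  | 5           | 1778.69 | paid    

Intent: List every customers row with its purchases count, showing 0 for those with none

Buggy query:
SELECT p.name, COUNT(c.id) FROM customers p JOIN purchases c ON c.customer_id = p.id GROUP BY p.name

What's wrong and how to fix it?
Bug: An inner join excludes parents with zero children

Fix: Switch to LEFT JOIN to retain unmatched parent rows

Corrected query:
SELECT p.name, COUNT(c.id) FROM customers p LEFT JOIN purchases c ON c.customer_id = p.id GROUP BY p.name

Result:
name  | COUNT(c.id)
------+------------
Alice | 1          
Bob   | 2          
Dave  | 2          
Eve   | 0          
Grace | 2          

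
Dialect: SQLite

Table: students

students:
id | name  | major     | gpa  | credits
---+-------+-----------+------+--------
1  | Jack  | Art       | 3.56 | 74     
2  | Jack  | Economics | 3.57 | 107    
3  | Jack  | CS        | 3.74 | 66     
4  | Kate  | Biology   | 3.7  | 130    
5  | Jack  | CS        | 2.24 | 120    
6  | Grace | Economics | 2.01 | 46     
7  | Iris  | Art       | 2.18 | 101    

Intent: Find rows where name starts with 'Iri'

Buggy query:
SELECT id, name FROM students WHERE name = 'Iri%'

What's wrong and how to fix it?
Bug: Wildcards only work with LIKE; '=' treats '%' as a literal character

Fix: Use LIKE for wildcard pattern matching

Corrected query:
SELECT id, name FROM students WHERE name LIKE 'Iri%'

Result:
id | name
---+-----
7  | Iris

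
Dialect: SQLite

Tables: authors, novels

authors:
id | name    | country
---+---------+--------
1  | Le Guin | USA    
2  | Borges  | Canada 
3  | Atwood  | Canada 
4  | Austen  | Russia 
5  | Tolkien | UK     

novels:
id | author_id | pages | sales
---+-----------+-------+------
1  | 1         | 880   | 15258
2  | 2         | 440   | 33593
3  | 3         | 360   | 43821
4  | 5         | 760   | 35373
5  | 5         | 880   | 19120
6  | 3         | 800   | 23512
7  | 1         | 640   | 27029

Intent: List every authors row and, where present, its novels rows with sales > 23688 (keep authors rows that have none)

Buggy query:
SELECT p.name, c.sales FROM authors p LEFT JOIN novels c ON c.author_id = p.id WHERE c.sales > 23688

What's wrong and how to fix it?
Bug: Filtering c.sales in WHERE discards the NULL rows produced by LEFT JOIN, turning it into an inner join

Fix: Put 'c.sales > 23688' in the JOIN's ON clause instead of WHERE

Corrected query:
SELECT p.name, c.sales FROM authors p LEFT JOIN novels c ON c.author_id = p.id AND c.sales > 23688

Result:
name    | sales
--------+------
Le Guin | 27029
Borges  | 33593
Atwood  | 43821
Austen  | NULL 
Tolkien | 35373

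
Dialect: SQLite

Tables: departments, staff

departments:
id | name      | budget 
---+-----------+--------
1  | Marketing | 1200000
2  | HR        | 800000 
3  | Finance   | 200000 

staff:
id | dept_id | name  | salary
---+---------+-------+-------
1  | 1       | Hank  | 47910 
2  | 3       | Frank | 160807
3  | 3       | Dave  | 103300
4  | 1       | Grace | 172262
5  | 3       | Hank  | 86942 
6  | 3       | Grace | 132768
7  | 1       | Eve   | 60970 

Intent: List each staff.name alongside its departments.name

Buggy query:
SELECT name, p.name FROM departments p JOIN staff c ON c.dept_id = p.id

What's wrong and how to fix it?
Bug: 'name' exists in both joined tables, so the database can't tell which one is meant

Fix: Prefix ambiguous columns with the table alias

Corrected query:
SELECT c.name, p.name FROM departments p JOIN staff c ON c.dept_id = p.id

Result:
name  | name     
------+----------
Hank  | Marketing
Frank | Finance  
Dave  | Finance  
Grace | Marketing
Hank  | Finance  
Grace | Finance  
Eve   | Marketing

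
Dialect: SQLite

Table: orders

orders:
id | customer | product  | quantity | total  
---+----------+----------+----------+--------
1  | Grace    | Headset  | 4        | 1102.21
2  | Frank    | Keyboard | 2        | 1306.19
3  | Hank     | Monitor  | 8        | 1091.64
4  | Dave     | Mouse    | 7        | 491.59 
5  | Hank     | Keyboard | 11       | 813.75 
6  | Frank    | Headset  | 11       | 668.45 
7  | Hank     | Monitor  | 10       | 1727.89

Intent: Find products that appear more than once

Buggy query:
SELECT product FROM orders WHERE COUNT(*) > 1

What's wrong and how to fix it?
Bug: COUNT(*) is an aggregate and cannot be used in WHERE

Fix: Group first, then use HAVING for the count condition

Corrected query:
SELECT product FROM orders GROUP BY product HAVING COUNT(*) > 1

Result:
product 
--------
Headset 
Keyboard
Monitor 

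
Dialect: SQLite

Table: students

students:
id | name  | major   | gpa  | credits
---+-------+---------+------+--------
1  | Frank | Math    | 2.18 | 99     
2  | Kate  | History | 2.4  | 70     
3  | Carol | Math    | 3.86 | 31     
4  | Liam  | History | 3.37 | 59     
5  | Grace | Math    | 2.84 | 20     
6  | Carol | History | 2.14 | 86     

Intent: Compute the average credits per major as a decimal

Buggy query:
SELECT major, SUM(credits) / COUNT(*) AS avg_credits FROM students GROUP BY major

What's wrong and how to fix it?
Bug: Both operands are integers, so '/' performs integer division and truncates

Fix: Cast one side to REAL so the division keeps the fractional part

Corrected query:
SELECT major, SUM(credits) * 1.0 / COUNT(*) AS avg_credits FROM students GROUP BY major

Result:
major   | avg_credits
--------+------------
History | 71.666667  
Math    | 50         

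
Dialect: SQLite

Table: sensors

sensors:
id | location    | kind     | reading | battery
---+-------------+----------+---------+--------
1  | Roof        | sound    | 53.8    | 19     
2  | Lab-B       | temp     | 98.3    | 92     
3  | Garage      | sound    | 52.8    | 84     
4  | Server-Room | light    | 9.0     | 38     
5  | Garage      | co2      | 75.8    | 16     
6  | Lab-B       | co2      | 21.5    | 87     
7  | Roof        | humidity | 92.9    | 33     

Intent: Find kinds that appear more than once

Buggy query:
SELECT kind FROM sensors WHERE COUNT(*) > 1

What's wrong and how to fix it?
Bug: COUNT(*) is an aggregate and cannot be used in WHERE

Fix: GROUP BY kind, then filter groups with HAVING COUNT(*) > 1

Corrected query:
SELECT kind FROM sensors GROUP BY kind HAVING COUNT(*) > 1

Result:
kind 
-----
co2  
sound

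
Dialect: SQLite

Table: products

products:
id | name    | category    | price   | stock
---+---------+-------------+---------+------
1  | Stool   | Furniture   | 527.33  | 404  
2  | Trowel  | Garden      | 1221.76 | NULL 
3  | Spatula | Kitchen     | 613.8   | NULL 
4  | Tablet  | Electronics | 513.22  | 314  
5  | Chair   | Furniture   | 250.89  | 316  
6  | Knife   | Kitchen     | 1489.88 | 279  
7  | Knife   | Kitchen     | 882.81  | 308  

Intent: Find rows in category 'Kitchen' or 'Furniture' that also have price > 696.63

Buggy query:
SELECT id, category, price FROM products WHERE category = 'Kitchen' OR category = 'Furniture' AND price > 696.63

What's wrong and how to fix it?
Bug: AND binds tighter than OR, so this parses as category = 'Kitchen' OR (category = 'Furniture' AND price > 696.63)

Fix: Add parentheses around the OR so the AND applies to both alternatives

Corrected query:
SELECT id, category, price FROM products WHERE (category = 'Kitchen' OR category = 'Furniture') AND price > 696.63

Result:
id | category | price  
---+----------+--------
6  | Kitchen  | 1489.88
7  | Kitchen  | 882.81 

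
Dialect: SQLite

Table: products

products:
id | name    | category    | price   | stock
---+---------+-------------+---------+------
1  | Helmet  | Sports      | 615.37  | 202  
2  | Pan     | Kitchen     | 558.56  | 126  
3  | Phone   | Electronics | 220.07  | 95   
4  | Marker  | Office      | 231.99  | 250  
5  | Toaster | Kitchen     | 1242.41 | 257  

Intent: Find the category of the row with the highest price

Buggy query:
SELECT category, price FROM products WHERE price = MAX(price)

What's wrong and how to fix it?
Bug: WHERE is evaluated per row; an aggregate over the whole table isn't defined there

Fix: Wrap MAX in a scalar subquery so WHERE compares against a single value

Corrected query:
SELECT category, price FROM products WHERE price = (SELECT MAX(price) FROM products)

Result:
category | price  
---------+--------
Kitchen  | 1242.41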